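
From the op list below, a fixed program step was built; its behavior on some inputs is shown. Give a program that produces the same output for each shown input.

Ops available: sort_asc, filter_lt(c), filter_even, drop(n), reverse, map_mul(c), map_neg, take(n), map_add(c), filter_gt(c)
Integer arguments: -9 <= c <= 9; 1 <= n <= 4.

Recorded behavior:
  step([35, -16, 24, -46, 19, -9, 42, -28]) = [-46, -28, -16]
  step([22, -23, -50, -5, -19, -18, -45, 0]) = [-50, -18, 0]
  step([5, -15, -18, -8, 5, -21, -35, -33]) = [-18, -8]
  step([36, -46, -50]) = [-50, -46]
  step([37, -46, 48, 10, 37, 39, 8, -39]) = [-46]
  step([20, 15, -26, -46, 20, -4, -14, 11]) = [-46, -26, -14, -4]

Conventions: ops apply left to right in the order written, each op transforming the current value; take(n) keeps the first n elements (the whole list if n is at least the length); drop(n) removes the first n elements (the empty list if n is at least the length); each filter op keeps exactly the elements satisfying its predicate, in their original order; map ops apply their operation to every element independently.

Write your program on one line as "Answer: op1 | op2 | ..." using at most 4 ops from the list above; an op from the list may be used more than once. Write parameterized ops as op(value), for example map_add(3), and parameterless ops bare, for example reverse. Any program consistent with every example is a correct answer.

reverse | filter_lt(4) | filter_even | sort_asc

Check, running the answer program on each example:
  [35, -16, 24, -46, 19, -9, 42, -28] -> [-28, 42, -9, 19, -46, 24, -16, 35] -> [-28, -9, -46, -16] -> [-28, -46, -16] -> [-46, -28, -16]
  [22, -23, -50, -5, -19, -18, -45, 0] -> [0, -45, -18, -19, -5, -50, -23, 22] -> [0, -45, -18, -19, -5, -50, -23] -> [0, -18, -50] -> [-50, -18, 0]
  [5, -15, -18, -8, 5, -21, -35, -33] -> [-33, -35, -21, 5, -8, -18, -15, 5] -> [-33, -35, -21, -8, -18, -15] -> [-8, -18] -> [-18, -8]
  [36, -46, -50] -> [-50, -46, 36] -> [-50, -46] -> [-50, -46] -> [-50, -46]
  [37, -46, 48, 10, 37, 39, 8, -39] -> [-39, 8, 39, 37, 10, 48, -46, 37] -> [-39, -46] -> [-46] -> [-46]
  [20, 15, -26, -46, 20, -4, -14, 11] -> [11, -14, -4, 20, -46, -26, 15, 20] -> [-14, -4, -46, -26] -> [-14, -4, -46, -26] -> [-46, -26, -14, -4]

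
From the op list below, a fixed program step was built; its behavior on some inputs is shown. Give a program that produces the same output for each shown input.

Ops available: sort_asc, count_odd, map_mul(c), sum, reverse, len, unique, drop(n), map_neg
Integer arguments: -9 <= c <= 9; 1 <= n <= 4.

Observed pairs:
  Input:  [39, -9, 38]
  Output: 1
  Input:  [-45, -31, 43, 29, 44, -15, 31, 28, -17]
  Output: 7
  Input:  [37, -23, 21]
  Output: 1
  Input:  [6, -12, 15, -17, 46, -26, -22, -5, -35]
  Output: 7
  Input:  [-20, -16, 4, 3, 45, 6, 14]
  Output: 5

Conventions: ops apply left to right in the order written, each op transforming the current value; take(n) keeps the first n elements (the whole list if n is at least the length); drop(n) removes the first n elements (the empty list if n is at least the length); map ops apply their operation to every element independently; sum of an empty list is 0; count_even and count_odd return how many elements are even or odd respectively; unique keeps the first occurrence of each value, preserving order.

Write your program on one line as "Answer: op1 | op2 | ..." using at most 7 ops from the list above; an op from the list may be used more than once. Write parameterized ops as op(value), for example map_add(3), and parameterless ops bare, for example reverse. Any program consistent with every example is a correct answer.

drop(1) | map_mul(-2) | drop(1) | map_mul(8) | map_neg | len

Check, running the answer program on each example:
  [39, -9, 38] -> [-9, 38] -> [18, -76] -> [-76] -> [-608] -> [608] -> 1
  [-45, -31, 43, 29, 44, -15, 31, 28, -17] -> [-31, 43, 29, 44, -15, 31, 28, -17] -> [62, -86, -58, -88, 30, -62, -56, 34] -> [-86, -58, -88, 30, -62, -56, 34] -> [-688, -464, -704, 240, -496, -448, 272] -> [688, 464, 704, -240, 496, 448, -272] -> 7
  [37, -23, 21] -> [-23, 21] -> [46, -42] -> [-42] -> [-336] -> [336] -> 1
  [6, -12, 15, -17, 46, -26, -22, -5, -35] -> [-12, 15, -17, 46, -26, -22, -5, -35] -> [24, -30, 34, -92, 52, 44, 10, 70] -> [-30, 34, -92, 52, 44, 10, 70] -> [-240, 272, -736, 416, 352, 80, 560] -> [240, -272, 736, -416, -352, -80, -560] -> 7
  [-20, -16, 4, 3, 45, 6, 14] -> [-16, 4, 3, 45, 6, 14] -> [32, -8, -6, -90, -12, -28] -> [-8, -6, -90, -12, -28] -> [-64, -48, -720, -96, -224] -> [64, 48, 720, 96, 224] -> 5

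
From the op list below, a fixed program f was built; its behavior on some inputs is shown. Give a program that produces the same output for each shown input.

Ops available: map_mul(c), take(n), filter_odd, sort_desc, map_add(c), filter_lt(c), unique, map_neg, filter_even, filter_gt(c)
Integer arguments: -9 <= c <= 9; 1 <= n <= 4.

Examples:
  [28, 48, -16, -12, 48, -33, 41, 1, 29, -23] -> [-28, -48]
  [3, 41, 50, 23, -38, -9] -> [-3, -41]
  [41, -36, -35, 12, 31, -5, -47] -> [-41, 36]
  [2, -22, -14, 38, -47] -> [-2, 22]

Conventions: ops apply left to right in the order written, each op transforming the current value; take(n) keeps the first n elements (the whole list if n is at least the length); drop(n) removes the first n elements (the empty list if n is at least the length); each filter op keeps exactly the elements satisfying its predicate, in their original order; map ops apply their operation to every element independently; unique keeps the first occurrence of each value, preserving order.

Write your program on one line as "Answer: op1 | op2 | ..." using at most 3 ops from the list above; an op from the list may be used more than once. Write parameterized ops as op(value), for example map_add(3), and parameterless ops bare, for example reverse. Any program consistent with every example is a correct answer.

map_neg | take(4) | take(2)

Check, running the answer program on each example:
  [28, 48, -16, -12, 48, -33, 41, 1, 29, -23] -> [-28, -48, 16, 12, -48, 33, -41, -1, -29, 23] -> [-28, -48, 16, 12] -> [-28, -48]
  [3, 41, 50, 23, -38, -9] -> [-3, -41, -50, -23, 38, 9] -> [-3, -41, -50, -23] -> [-3, -41]
  [41, -36, -35, 12, 31, -5, -47] -> [-41, 36, 35, -12, -31, 5, 47] -> [-41, 36, 35, -12] -> [-41, 36]
  [2, -22, -14, 38, -47] -> [-2, 22, 14, -38, 47] -> [-2, 22, 14, -38] -> [-2, 22]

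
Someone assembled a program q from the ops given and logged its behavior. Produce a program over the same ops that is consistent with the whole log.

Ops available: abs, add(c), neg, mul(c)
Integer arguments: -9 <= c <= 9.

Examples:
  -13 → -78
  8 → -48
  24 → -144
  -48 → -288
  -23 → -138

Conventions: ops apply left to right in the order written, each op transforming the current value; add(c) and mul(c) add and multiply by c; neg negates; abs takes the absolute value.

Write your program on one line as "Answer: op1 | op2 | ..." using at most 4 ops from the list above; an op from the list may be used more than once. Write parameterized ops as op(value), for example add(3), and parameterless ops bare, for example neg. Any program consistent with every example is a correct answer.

mul(6) | abs | neg

Check, running the answer program on each example:
  -13 -> -78 -> 78 -> -78
  8 -> 48 -> 48 -> -48
  24 -> 144 -> 144 -> -144
  -48 -> -288 -> 288 -> -288
  -23 -> -138 -> 138 -> -138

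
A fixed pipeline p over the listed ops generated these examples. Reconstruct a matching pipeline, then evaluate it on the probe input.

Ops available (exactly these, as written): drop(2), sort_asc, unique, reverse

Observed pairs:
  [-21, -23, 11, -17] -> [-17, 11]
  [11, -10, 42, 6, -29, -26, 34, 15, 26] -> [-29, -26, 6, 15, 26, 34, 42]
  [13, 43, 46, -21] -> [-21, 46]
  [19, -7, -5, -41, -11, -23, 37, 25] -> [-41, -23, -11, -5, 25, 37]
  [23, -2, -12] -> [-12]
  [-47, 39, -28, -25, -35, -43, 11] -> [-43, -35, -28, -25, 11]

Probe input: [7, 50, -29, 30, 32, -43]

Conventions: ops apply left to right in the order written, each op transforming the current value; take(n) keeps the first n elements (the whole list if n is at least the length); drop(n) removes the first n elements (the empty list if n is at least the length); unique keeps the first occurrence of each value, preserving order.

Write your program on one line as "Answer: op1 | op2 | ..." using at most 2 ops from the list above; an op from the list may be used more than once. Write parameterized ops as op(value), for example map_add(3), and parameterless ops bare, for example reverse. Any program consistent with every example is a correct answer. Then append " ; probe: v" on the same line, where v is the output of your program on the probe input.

drop(2) | sort_asc ; probe: [-43, -29, 30, 32]

Check, running the answer program on each example:
  [-21, -23, 11, -17] -> [11, -17] -> [-17, 11]
  [11, -10, 42, 6, -29, -26, 34, 15, 26] -> [42, 6, -29, -26, 34, 15, 26] -> [-29, -26, 6, 15, 26, 34, 42]
  [13, 43, 46, -21] -> [46, -21] -> [-21, 46]
  [19, -7, -5, -41, -11, -23, 37, 25] -> [-5, -41, -11, -23, 37, 25] -> [-41, -23, -11, -5, 25, 37]
  [23, -2, -12] -> [-12] -> [-12]
  [-47, 39, -28, -25, -35, -43, 11] -> [-28, -25, -35, -43, 11] -> [-43, -35, -28, -25, 11]
  probe: [7, 50, -29, 30, 32, -43] -> [-29, 30, 32, -43] -> [-43, -29, 30, 32]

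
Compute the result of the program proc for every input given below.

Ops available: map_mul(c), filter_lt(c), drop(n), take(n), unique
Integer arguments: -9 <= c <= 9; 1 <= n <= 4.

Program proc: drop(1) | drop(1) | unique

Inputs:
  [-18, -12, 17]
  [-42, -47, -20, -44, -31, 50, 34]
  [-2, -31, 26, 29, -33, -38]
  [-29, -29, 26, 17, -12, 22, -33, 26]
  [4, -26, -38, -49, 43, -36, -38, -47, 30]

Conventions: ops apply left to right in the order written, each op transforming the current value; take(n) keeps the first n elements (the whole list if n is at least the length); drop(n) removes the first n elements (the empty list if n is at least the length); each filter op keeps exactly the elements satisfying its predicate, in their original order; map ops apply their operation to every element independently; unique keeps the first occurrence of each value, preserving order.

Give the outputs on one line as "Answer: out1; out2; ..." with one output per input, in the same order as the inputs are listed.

[17]; [-20, -44, -31, 50, 34]; [26, 29, -33, -38]; [26, 17, -12, 22, -33]; [-38, -49, 43, -36, -47, 30]

Execution, op by op:
  [-18, -12, 17] -> [-12, 17] -> [17] -> [17]
  [-42, -47, -20, -44, -31, 50, 34] -> [-47, -20, -44, -31, 50, 34] -> [-20, -44, -31, 50, 34] -> [-20, -44, -31, 50, 34]
  [-2, -31, 26, 29, -33, -38] -> [-31, 26, 29, -33, -38] -> [26, 29, -33, -38] -> [26, 29, -33, -38]
  [-29, -29, 26, 17, -12, 22, -33, 26] -> [-29, 26, 17, -12, 22, -33, 26] -> [26, 17, -12, 22, -33, 26] -> [26, 17, -12, 22, -33]
  [4, -26, -38, -49, 43, -36, -38, -47, 30] -> [-26, -38, -49, 43, -36, -38, -47, 30] -> [-38, -49, 43, -36, -38, -47, 30] -> [-38, -49, 43, -36, -47, 30]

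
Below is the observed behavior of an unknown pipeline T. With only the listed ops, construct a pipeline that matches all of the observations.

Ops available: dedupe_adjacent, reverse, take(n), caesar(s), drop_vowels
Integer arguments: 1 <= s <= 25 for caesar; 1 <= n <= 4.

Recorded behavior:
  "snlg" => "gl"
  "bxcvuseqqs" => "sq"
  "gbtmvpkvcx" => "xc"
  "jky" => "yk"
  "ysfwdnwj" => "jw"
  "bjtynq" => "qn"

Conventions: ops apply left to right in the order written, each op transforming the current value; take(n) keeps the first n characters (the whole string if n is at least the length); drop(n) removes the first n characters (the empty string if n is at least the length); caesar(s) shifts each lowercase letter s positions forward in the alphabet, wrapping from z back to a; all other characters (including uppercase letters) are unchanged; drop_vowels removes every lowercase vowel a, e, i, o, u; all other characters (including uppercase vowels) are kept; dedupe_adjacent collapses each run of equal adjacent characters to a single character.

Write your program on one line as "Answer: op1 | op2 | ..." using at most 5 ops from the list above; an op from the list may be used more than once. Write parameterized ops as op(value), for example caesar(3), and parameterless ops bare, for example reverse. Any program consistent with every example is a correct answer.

drop_vowels | dedupe_adjacent | reverse | take(2)

Check, running the answer program on each example:
  "snlg" -> "snlg" -> "snlg" -> "glns" -> "gl"
  "bxcvuseqqs" -> "bxcvsqqs" -> "bxcvsqs" -> "sqsvcxb" -> "sq"
  "gbtmvpkvcx" -> "gbtmvpkvcx" -> "gbtmvpkvcx" -> "xcvkpvmtbg" -> "xc"
  "jky" -> "jky" -> "jky" -> "ykj" -> "yk"
  "ysfwdnwj" -> "ysfwdnwj" -> "ysfwdnwj" -> "jwndwfsy" -> "jw"
  "bjtynq" -> "bjtynq" -> "bjtynq" -> "qnytjb" -> "qn"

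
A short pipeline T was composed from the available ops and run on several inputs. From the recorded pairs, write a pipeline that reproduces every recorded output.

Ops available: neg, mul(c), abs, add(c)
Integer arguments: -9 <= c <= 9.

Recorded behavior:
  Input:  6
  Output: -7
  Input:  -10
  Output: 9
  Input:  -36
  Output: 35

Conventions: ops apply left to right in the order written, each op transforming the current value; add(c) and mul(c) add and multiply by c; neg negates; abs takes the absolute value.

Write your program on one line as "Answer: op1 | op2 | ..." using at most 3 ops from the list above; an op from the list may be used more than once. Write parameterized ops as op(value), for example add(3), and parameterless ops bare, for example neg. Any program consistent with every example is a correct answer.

neg | add(-1)

Check, running the answer program on each example:
  6 -> -6 -> -7
  -10 -> 10 -> 9
  -36 -> 36 -> 35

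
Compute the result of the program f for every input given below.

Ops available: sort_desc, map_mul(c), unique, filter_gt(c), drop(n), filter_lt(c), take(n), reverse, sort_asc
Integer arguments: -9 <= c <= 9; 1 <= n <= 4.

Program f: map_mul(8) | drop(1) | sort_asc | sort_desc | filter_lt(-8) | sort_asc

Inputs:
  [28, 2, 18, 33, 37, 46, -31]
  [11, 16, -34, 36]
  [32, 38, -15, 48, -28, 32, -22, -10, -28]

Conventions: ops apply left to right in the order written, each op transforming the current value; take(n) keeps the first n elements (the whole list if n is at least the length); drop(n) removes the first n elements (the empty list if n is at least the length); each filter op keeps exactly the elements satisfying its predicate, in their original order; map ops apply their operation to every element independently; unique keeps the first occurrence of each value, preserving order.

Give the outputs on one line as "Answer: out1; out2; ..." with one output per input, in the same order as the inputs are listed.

Execution, op by op:
  [28, 2, 18, 33, 37, 46, -31] -> [224, 16, 144, 264, 296, 368, -248] -> [16, 144, 264, 296, 368, -248] -> [-248, 16, 144, 264, 296, 368] -> [368, 296, 264, 144, 16, -248] -> [-248] -> [-248]
  [11, 16, -34, 36] -> [88, 128, -272, 288] -> [128, -272, 288] -> [-272, 128, 288] -> [288, 128, -272] -> [-272] -> [-272]
  [32, 38, -15, 48, -28, 32, -22, -10, -28] -> [256, 304, -120, 384, -224, 256, -176, -80, -224] -> [304, -120, 384, -224, 256, -176, -80, -224] -> [-224, -224, -176, -120, -80, 256, 304, 384] -> [384, 304, 256, -80, -120, -176, -224, -224] -> [-80, -120, -176, -224, -224] -> [-224, -224, -176, -120, -80]

[-248]; [-272]; [-224, -224, -176, -120, -80]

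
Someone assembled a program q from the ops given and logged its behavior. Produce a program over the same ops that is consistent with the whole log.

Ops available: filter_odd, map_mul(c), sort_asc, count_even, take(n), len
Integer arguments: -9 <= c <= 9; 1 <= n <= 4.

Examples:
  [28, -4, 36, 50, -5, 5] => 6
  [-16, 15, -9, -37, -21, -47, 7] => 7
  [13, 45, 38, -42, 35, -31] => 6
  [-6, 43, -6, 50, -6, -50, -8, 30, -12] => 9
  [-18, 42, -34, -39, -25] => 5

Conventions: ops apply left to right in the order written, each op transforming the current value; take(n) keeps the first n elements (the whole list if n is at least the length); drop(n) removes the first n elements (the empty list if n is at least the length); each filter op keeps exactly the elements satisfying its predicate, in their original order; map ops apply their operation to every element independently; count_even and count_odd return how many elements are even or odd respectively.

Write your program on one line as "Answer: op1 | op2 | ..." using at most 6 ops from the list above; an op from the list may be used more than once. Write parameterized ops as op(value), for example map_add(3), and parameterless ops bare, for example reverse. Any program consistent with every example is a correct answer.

map_mul(-9) | map_mul(8) | sort_asc | map_mul(-3) | count_even

Check, running the answer program on each example:
  [28, -4, 36, 50, -5, 5] -> [-252, 36, -324, -450, 45, -45] -> [-2016, 288, -2592, -3600, 360, -360] -> [-3600, -2592, -2016, -360, 288, 360] -> [10800, 7776, 6048, 1080, -864, -1080] -> 6
  [-16, 15, -9, -37, -21, -47, 7] -> [144, -135, 81, 333, 189, 423, -63] -> [1152, -1080, 648, 2664, 1512, 3384, -504] -> [-1080, -504, 648, 1152, 1512, 2664, 3384] -> [3240, 1512, -1944, -3456, -4536, -7992, -10152] -> 7
  [13, 45, 38, -42, 35, -31] -> [-117, -405, -342, 378, -315, 279] -> [-936, -3240, -2736, 3024, -2520, 2232] -> [-3240, -2736, -2520, -936, 2232, 3024] -> [9720, 8208, 7560, 2808, -6696, -9072] -> 6
  [-6, 43, -6, 50, -6, -50, -8, 30, -12] -> [54, -387, 54, -450, 54, 450, 72, -270, 108] -> [432, -3096, 432, -3600, 432, 3600, 576, -2160, 864] -> [-3600, -3096, -2160, 432, 432, 432, 576, 864, 3600] -> [10800, 9288, 6480, -1296, -1296, -1296, -1728, -2592, -10800] -> 9
  [-18, 42, -34, -39, -25] -> [162, -378, 306, 351, 225] -> [1296, -3024, 2448, 2808, 1800] -> [-3024, 1296, 1800, 2448, 2808] -> [9072, -3888, -5400, -7344, -8424] -> 5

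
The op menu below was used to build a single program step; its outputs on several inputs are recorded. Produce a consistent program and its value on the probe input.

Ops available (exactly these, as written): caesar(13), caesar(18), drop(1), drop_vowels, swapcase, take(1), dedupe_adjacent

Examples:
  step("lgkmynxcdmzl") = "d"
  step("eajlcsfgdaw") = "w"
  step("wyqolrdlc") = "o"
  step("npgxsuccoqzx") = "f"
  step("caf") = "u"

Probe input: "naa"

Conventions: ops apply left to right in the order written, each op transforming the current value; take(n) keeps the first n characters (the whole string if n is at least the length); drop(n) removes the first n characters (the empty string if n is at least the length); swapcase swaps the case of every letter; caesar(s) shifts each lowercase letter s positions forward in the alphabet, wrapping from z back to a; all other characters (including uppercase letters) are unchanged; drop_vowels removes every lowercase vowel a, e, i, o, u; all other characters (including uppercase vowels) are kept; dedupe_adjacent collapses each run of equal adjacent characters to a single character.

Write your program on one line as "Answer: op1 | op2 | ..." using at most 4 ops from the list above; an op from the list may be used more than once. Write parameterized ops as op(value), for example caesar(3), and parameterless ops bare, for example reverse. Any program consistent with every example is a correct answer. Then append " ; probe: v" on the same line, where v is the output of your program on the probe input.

dedupe_adjacent | take(1) | caesar(18) ; probe: "f"

Check, running the answer program on each example:
  "lgkmynxcdmzl" -> "lgkmynxcdmzl" -> "l" -> "d"
  "eajlcsfgdaw" -> "eajlcsfgdaw" -> "e" -> "w"
  "wyqolrdlc" -> "wyqolrdlc" -> "w" -> "o"
  "npgxsuccoqzx" -> "npgxsucoqzx" -> "n" -> "f"
  "caf" -> "caf" -> "c" -> "u"
  probe: "naa" -> "na" -> "n" -> "f"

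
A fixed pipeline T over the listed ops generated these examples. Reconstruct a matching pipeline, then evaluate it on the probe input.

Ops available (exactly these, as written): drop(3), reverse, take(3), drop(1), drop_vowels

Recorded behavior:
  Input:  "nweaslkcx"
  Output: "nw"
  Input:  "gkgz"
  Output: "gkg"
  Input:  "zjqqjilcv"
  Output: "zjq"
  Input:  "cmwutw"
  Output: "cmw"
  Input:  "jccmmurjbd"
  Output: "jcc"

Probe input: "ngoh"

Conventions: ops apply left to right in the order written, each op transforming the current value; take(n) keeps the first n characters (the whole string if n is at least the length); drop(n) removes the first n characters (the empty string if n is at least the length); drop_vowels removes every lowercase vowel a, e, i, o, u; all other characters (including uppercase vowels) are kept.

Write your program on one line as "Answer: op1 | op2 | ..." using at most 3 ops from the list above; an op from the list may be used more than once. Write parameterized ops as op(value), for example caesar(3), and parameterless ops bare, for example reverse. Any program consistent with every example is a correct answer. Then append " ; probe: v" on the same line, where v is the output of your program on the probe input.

take(3) | drop_vowels ; probe: "ng"

Check, running the answer program on each example:
  "nweaslkcx" -> "nwe" -> "nw"
  "gkgz" -> "gkg" -> "gkg"
  "zjqqjilcv" -> "zjq" -> "zjq"
  "cmwutw" -> "cmw" -> "cmw"
  "jccmmurjbd" -> "jcc" -> "jcc"
  probe: "ngoh" -> "ngo" -> "ng"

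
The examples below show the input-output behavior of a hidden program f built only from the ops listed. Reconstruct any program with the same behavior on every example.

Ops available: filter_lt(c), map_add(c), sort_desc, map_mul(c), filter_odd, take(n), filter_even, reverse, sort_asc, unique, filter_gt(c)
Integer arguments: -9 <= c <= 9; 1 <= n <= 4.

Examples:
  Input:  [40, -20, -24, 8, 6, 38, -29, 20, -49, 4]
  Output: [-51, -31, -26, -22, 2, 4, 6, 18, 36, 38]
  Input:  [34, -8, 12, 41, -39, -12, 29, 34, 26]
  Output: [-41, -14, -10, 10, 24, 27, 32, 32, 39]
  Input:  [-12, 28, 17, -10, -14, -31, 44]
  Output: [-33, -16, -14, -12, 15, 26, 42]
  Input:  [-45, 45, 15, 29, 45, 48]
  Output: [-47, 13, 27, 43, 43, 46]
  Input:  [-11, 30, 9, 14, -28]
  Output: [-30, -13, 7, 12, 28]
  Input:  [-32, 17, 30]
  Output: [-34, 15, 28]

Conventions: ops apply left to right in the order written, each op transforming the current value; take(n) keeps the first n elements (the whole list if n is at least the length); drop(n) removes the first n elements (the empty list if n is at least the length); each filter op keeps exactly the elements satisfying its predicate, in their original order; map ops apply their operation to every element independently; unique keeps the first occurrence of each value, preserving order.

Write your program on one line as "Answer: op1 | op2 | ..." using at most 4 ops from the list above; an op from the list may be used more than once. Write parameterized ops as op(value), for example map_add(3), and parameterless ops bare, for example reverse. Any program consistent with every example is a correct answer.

sort_asc | sort_desc | map_add(-2) | sort_asc

Check, running the answer program on each example:
  [40, -20, -24, 8, 6, 38, -29, 20, -49, 4] -> [-49, -29, -24, -20, 4, 6, 8, 20, 38, 40] -> [40, 38, 20, 8, 6, 4, -20, -24, -29, -49] -> [38, 36, 18, 6, 4, 2, -22, -26, -31, -51] -> [-51, -31, -26, -22, 2, 4, 6, 18, 36, 38]
  [34, -8, 12, 41, -39, -12, 29, 34, 26] -> [-39, -12, -8, 12, 26, 29, 34, 34, 41] -> [41, 34, 34, 29, 26, 12, -8, -12, -39] -> [39, 32, 32, 27, 24, 10, -10, -14, -41] -> [-41, -14, -10, 10, 24, 27, 32, 32, 39]
  [-12, 28, 17, -10, -14, -31, 44] -> [-31, -14, -12, -10, 17, 28, 44] -> [44, 28, 17, -10, -12, -14, -31] -> [42, 26, 15, -12, -14, -16, -33] -> [-33, -16, -14, -12, 15, 26, 42]
  [-45, 45, 15, 29, 45, 48] -> [-45, 15, 29, 45, 45, 48] -> [48, 45, 45, 29, 15, -45] -> [46, 43, 43, 27, 13, -47] -> [-47, 13, 27, 43, 43, 46]
  [-11, 30, 9, 14, -28] -> [-28, -11, 9, 14, 30] -> [30, 14, 9, -11, -28] -> [28, 12, 7, -13, -30] -> [-30, -13, 7, 12, 28]
  [-32, 17, 30] -> [-32, 17, 30] -> [30, 17, -32] -> [28, 15, -34] -> [-34, 15, 28]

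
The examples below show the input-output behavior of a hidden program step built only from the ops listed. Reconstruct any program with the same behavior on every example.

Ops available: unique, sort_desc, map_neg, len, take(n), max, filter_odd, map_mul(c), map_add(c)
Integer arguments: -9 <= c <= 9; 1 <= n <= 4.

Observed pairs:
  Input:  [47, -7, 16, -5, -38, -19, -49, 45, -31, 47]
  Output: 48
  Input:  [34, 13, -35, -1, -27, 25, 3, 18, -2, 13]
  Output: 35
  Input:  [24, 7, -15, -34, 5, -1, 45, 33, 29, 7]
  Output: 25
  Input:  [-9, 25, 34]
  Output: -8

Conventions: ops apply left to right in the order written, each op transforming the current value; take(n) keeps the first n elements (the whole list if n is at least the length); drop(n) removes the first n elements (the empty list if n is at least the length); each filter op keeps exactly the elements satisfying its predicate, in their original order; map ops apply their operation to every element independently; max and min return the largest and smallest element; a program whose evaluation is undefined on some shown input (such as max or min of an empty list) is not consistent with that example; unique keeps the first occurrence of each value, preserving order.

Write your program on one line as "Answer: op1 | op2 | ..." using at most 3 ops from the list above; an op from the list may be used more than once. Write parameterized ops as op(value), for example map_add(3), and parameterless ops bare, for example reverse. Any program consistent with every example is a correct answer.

take(1) | map_add(1) | max

Check, running the answer program on each example:
  [47, -7, 16, -5, -38, -19, -49, 45, -31, 47] -> [47] -> [48] -> 48
  [34, 13, -35, -1, -27, 25, 3, 18, -2, 13] -> [34] -> [35] -> 35
  [24, 7, -15, -34, 5, -1, 45, 33, 29, 7] -> [24] -> [25] -> 25
  [-9, 25, 34] -> [-9] -> [-8] -> -8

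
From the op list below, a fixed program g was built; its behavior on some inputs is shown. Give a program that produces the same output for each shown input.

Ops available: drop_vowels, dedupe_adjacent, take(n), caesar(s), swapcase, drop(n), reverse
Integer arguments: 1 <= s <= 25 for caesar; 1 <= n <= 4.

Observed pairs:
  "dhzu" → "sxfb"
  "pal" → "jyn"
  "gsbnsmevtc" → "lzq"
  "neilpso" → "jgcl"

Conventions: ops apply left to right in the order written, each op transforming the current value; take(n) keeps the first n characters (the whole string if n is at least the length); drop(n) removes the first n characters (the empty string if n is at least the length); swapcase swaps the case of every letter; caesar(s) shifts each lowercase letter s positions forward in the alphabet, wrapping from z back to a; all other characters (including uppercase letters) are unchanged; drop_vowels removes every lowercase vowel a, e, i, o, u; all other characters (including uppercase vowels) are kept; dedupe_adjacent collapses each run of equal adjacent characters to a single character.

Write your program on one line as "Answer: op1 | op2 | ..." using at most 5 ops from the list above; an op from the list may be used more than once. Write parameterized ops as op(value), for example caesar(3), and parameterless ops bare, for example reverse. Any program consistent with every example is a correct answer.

caesar(13) | take(4) | caesar(11) | drop_vowels | reverse

Check, running the answer program on each example:
  "dhzu" -> "qumh" -> "qumh" -> "bfxs" -> "bfxs" -> "sxfb"
  "pal" -> "cny" -> "cny" -> "nyj" -> "nyj" -> "jyn"
  "gsbnsmevtc" -> "tfoafzrigp" -> "tfoa" -> "eqzl" -> "qzl" -> "lzq"
  "neilpso" -> "arvycfb" -> "arvy" -> "lcgj" -> "lcgj" -> "jgcl"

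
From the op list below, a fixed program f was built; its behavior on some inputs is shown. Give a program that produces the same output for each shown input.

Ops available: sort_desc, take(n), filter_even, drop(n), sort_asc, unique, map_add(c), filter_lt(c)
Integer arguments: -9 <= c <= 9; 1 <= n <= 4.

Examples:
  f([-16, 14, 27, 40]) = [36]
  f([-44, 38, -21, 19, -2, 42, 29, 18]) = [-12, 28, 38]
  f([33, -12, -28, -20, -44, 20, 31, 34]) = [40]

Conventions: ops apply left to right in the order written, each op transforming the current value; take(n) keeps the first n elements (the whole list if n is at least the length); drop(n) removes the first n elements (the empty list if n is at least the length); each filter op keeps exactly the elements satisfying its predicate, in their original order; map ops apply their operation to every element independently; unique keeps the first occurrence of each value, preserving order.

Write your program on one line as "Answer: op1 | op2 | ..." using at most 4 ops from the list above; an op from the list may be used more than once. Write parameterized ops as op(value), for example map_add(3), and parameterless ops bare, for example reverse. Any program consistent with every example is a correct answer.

drop(2) | map_add(9) | filter_even

Check, running the answer program on each example:
  [-16, 14, 27, 40] -> [27, 40] -> [36, 49] -> [36]
  [-44, 38, -21, 19, -2, 42, 29, 18] -> [-21, 19, -2, 42, 29, 18] -> [-12, 28, 7, 51, 38, 27] -> [-12, 28, 38]
  [33, -12, -28, -20, -44, 20, 31, 34] -> [-28, -20, -44, 20, 31, 34] -> [-19, -11, -35, 29, 40, 43] -> [40]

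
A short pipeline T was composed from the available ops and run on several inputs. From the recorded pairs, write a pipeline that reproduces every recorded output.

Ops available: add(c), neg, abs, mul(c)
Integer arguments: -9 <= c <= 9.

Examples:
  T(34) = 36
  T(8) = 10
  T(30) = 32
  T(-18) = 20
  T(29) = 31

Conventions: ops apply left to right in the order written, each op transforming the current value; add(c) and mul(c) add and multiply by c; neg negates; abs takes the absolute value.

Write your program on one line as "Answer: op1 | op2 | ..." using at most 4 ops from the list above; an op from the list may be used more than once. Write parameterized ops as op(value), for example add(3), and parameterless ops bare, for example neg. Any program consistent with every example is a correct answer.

neg | abs | add(2)

Check, running the answer program on each example:
  34 -> -34 -> 34 -> 36
  8 -> -8 -> 8 -> 10
  30 -> -30 -> 30 -> 32
  -18 -> 18 -> 18 -> 20
  29 -> -29 -> 29 -> 31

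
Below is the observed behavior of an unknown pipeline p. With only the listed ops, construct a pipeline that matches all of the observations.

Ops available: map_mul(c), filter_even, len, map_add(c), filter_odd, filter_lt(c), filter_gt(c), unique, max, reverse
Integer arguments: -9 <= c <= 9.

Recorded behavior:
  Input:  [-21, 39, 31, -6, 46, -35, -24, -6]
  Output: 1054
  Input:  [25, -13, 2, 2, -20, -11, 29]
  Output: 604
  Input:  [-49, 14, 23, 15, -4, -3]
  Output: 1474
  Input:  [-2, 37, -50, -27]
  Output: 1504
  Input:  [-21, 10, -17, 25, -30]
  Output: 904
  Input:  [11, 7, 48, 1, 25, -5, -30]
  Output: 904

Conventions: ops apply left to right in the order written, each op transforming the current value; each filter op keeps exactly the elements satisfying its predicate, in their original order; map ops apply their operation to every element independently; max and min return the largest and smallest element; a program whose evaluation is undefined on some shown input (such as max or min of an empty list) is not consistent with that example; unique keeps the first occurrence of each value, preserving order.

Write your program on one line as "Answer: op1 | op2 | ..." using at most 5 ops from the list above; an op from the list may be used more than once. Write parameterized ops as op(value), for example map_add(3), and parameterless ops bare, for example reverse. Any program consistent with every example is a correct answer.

map_mul(5) | map_mul(-6) | map_add(4) | max

Check, running the answer program on each example:
  [-21, 39, 31, -6, 46, -35, -24, -6] -> [-105, 195, 155, -30, 230, -175, -120, -30] -> [630, -1170, -930, 180, -1380, 1050, 720, 180] -> [634, -1166, -926, 184, -1376, 1054, 724, 184] -> 1054
  [25, -13, 2, 2, -20, -11, 29] -> [125, -65, 10, 10, -100, -55, 145] -> [-750, 390, -60, -60, 600, 330, -870] -> [-746, 394, -56, -56, 604, 334, -866] -> 604
  [-49, 14, 23, 15, -4, -3] -> [-245, 70, 115, 75, -20, -15] -> [1470, -420, -690, -450, 120, 90] -> [1474, -416, -686, -446, 124, 94] -> 1474
  [-2, 37, -50, -27] -> [-10, 185, -250, -135] -> [60, -1110, 1500, 810] -> [64, -1106, 1504, 814] -> 1504
  [-21, 10, -17, 25, -30] -> [-105, 50, -85, 125, -150] -> [630, -300, 510, -750, 900] -> [634, -296, 514, -746, 904] -> 904
  [11, 7, 48, 1, 25, -5, -30] -> [55, 35, 240, 5, 125, -25, -150] -> [-330, -210, -1440, -30, -750, 150, 900] -> [-326, -206, -1436, -26, -746, 154, 904] -> 904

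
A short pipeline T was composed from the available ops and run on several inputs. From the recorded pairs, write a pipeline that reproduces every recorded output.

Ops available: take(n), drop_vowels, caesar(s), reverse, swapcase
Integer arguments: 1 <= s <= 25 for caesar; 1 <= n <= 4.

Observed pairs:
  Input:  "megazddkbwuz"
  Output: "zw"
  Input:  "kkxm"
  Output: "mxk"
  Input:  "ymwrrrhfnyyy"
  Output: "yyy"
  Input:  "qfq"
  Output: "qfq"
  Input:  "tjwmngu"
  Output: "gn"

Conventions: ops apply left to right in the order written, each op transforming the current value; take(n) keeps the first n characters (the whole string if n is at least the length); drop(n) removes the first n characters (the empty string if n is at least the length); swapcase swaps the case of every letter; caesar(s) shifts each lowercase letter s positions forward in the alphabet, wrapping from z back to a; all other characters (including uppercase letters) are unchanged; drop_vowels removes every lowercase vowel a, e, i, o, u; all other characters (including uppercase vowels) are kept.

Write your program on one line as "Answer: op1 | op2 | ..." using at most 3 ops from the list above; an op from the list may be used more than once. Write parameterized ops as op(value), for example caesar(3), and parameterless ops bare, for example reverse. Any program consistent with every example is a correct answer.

reverse | take(3) | drop_vowels

Check, running the answer program on each example:
  "megazddkbwuz" -> "zuwbkddzagem" -> "zuw" -> "zw"
  "kkxm" -> "mxkk" -> "mxk" -> "mxk"
  "ymwrrrhfnyyy" -> "yyynfhrrrwmy" -> "yyy" -> "yyy"
  "qfq" -> "qfq" -> "qfq" -> "qfq"
  "tjwmngu" -> "ugnmwjt" -> "ugn" -> "gn"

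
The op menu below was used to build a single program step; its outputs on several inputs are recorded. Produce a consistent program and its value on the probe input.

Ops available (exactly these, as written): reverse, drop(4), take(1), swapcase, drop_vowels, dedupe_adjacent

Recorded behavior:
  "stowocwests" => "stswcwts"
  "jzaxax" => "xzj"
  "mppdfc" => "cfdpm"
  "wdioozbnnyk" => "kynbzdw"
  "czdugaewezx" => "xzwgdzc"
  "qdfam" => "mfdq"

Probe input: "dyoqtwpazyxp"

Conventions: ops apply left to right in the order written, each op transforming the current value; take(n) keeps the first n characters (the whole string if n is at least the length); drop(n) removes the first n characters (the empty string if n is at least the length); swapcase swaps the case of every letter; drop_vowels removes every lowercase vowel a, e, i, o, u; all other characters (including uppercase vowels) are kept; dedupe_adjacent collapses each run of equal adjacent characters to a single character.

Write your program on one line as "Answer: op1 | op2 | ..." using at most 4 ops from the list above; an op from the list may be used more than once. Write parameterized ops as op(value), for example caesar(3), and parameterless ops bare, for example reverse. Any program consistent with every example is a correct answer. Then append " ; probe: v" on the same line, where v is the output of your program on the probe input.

reverse | drop_vowels | dedupe_adjacent ; probe: "pxyzpwtqyd"

Check, running the answer program on each example:
  "stowocwests" -> "stsewcowots" -> "stswcwts" -> "stswcwts"
  "jzaxax" -> "xaxazj" -> "xxzj" -> "xzj"
  "mppdfc" -> "cfdppm" -> "cfdppm" -> "cfdpm"
  "wdioozbnnyk" -> "kynnbzooidw" -> "kynnbzdw" -> "kynbzdw"
  "czdugaewezx" -> "xzeweagudzc" -> "xzwgdzc" -> "xzwgdzc"
  "qdfam" -> "mafdq" -> "mfdq" -> "mfdq"
  probe: "dyoqtwpazyxp" -> "pxyzapwtqoyd" -> "pxyzpwtqyd" -> "pxyzpwtqyd"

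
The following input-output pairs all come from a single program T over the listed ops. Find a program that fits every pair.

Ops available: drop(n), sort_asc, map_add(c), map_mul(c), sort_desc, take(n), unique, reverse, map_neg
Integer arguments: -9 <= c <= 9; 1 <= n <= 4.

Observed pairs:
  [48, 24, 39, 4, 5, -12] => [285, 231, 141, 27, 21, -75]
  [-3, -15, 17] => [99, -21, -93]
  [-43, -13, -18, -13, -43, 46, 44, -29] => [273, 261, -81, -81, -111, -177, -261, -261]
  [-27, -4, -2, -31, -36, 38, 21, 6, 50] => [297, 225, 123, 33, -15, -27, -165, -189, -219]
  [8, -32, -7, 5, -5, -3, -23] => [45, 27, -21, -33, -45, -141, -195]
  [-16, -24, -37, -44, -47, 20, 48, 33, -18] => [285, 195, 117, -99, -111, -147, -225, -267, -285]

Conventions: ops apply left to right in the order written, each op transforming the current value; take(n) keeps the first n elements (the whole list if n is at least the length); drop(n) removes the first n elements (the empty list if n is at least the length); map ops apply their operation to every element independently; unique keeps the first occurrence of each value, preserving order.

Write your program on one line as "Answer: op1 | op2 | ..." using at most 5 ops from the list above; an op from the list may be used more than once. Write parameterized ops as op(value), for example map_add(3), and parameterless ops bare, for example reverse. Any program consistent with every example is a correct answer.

map_mul(6) | map_add(-3) | map_neg | sort_asc | map_neg

Check, running the answer program on each example:
  [48, 24, 39, 4, 5, -12] -> [288, 144, 234, 24, 30, -72] -> [285, 141, 231, 21, 27, -75] -> [-285, -141, -231, -21, -27, 75] -> [-285, -231, -141, -27, -21, 75] -> [285, 231, 141, 27, 21, -75]
  [-3, -15, 17] -> [-18, -90, 102] -> [-21, -93, 99] -> [21, 93, -99] -> [-99, 21, 93] -> [99, -21, -93]
  [-43, -13, -18, -13, -43, 46, 44, -29] -> [-258, -78, -108, -78, -258, 276, 264, -174] -> [-261, -81, -111, -81, -261, 273, 261, -177] -> [261, 81, 111, 81, 261, -273, -261, 177] -> [-273, -261, 81, 81, 111, 177, 261, 261] -> [273, 261, -81, -81, -111, -177, -261, -261]
  [-27, -4, -2, -31, -36, 38, 21, 6, 50] -> [-162, -24, -12, -186, -216, 228, 126, 36, 300] -> [-165, -27, -15, -189, -219, 225, 123, 33, 297] -> [165, 27, 15, 189, 219, -225, -123, -33, -297] -> [-297, -225, -123, -33, 15, 27, 165, 189, 219] -> [297, 225, 123, 33, -15, -27, -165, -189, -219]
  [8, -32, -7, 5, -5, -3, -23] -> [48, -192, -42, 30, -30, -18, -138] -> [45, -195, -45, 27, -33, -21, -141] -> [-45, 195, 45, -27, 33, 21, 141] -> [-45, -27, 21, 33, 45, 141, 195] -> [45, 27, -21, -33, -45, -141, -195]
  [-16, -24, -37, -44, -47, 20, 48, 33, -18] -> [-96, -144, -222, -264, -282, 120, 288, 198, -108] -> [-99, -147, -225, -267, -285, 117, 285, 195, -111] -> [99, 147, 225, 267, 285, -117, -285, -195, 111] -> [-285, -195, -117, 99, 111, 147, 225, 267, 285] -> [285, 195, 117, -99, -111, -147, -225, -267, -285]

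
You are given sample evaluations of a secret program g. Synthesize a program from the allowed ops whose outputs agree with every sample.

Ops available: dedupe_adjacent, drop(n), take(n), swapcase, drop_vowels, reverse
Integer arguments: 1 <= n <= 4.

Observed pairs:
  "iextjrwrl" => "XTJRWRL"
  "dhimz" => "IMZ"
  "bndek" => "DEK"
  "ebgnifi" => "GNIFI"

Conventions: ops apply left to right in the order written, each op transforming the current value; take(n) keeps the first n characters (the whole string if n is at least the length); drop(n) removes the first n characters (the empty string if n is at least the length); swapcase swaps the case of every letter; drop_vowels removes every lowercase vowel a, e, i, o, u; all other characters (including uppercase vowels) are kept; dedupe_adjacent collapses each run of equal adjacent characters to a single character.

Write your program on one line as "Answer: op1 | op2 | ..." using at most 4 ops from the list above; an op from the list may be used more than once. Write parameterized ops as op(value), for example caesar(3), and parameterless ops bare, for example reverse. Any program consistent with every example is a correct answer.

reverse | swapcase | reverse | drop(2)

Check, running the answer program on each example:
  "iextjrwrl" -> "lrwrjtxei" -> "LRWRJTXEI" -> "IEXTJRWRL" -> "XTJRWRL"
  "dhimz" -> "zmihd" -> "ZMIHD" -> "DHIMZ" -> "IMZ"
  "bndek" -> "kednb" -> "KEDNB" -> "BNDEK" -> "DEK"
  "ebgnifi" -> "ifingbe" -> "IFINGBE" -> "EBGNIFI" -> "GNIFI"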